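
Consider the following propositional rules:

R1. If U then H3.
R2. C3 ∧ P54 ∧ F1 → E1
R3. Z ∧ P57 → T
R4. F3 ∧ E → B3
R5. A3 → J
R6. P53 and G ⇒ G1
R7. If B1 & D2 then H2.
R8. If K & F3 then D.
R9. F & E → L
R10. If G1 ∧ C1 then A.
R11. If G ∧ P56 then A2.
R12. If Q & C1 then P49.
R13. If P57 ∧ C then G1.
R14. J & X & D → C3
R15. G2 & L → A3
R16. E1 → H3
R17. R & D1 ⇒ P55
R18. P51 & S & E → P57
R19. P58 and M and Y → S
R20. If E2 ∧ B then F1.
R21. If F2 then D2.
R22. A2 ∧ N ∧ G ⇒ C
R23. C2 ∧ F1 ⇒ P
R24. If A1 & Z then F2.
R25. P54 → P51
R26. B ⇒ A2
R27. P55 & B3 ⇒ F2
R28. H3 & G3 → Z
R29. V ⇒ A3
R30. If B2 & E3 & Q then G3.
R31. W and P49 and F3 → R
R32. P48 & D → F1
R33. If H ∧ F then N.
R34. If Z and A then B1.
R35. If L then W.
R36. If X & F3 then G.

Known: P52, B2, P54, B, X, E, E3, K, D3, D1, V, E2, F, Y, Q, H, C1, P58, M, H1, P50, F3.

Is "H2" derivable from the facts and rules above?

B3  (by R4: F3, E)
D  (by R8: K, F3)
L  (by R9: F, E)
P49  (by R12: Q, C1)
S  (by R19: P58, M, Y)
F1  (by R20: E2, B)
P51  (by R25: P54)
A2  (by R26: B)
A3  (by R29: V)
G3  (by R30: B2, E3, Q)
N  (by R33: H, F)
W  (by R35: L)
G  (by R36: X, F3)
J  (by R5: A3)
C3  (by R14: J, X, D)
P57  (by R18: P51, S, E)
C  (by R22: A2, N, G)
R  (by R31: W, P49, F3)
E1  (by R2: C3, P54, F1)
G1  (by R13: P57, C)
H3  (by R16: E1)
P55  (by R17: R, D1)
F2  (by R27: P55, B3)
Z  (by R28: H3, G3)
A  (by R10: G1, C1)
D2  (by R21: F2)
B1  (by R34: Z, A)
H2  (by R7: B1, D2)

Yes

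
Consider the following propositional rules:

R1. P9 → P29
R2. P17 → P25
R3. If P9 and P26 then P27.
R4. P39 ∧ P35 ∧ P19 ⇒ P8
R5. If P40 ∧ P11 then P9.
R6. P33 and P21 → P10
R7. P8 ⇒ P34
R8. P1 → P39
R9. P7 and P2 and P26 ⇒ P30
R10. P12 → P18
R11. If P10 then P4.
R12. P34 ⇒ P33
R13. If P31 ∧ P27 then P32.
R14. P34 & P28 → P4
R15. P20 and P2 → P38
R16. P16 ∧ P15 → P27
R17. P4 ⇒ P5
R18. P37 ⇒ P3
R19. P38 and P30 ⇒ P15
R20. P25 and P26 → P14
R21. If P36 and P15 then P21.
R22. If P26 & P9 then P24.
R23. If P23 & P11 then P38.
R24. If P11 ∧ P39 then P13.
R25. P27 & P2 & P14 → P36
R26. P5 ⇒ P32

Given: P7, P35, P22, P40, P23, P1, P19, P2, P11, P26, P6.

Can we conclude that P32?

No

Forward chaining from the given facts derives: P9, P39, P30, P24, P38, P13, P29, P27, P8, P34, P33, P15.
Rules concluding P32: R13 needs P31; R26 needs P5 — none of these are established.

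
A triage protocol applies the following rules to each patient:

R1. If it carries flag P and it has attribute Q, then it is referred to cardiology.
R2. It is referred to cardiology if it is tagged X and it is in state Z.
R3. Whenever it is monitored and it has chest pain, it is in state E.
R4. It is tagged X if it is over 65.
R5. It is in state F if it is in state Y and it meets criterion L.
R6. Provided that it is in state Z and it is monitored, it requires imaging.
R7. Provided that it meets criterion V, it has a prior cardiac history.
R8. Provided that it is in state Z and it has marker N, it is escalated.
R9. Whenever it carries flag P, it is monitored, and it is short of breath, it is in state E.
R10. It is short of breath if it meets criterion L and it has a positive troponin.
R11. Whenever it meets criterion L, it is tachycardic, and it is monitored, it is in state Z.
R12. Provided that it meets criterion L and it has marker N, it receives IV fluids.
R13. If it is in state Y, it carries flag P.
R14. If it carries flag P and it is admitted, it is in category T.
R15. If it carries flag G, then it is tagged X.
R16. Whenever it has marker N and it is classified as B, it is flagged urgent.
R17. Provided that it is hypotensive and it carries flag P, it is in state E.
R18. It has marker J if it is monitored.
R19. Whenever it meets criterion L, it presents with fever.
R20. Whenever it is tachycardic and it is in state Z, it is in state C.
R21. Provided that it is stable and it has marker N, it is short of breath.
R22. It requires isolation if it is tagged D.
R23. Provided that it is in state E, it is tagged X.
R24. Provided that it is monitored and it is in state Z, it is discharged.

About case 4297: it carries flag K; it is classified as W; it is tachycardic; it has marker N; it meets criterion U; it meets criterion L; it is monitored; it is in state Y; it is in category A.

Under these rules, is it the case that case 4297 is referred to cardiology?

Forward chaining from the given facts derives: is in state F, is in state Z, receives IV fluids, carries flag P, has marker J, presents with fever, is in state C, is discharged, requires imaging, is escalated.
Rules concluding "it is referred to cardiology": R1 needs "it has attribute Q"; R2 needs "it is tagged X" — none of these are established.

No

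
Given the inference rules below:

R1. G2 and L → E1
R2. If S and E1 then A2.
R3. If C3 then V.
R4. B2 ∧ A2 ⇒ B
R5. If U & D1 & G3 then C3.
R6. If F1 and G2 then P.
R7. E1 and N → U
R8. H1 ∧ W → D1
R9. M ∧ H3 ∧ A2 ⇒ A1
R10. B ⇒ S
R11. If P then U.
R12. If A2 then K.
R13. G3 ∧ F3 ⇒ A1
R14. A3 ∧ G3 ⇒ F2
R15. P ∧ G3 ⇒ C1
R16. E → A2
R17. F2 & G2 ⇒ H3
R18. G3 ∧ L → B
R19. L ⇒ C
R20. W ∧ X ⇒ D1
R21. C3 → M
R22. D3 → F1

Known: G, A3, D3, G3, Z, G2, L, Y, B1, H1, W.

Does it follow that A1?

Yes

E1  (by R1: G2, L)
D1  (by R8: H1, W)
F2  (by R14: A3, G3)
H3  (by R17: F2, G2)
B  (by R18: G3, L)
F1  (by R22: D3)
P  (by R6: F1, G2)
S  (by R10: B)
U  (by R11: P)
A2  (by R2: S, E1)
C3  (by R5: U, D1, G3)
M  (by R21: C3)
A1  (by R9: M, H3, A2)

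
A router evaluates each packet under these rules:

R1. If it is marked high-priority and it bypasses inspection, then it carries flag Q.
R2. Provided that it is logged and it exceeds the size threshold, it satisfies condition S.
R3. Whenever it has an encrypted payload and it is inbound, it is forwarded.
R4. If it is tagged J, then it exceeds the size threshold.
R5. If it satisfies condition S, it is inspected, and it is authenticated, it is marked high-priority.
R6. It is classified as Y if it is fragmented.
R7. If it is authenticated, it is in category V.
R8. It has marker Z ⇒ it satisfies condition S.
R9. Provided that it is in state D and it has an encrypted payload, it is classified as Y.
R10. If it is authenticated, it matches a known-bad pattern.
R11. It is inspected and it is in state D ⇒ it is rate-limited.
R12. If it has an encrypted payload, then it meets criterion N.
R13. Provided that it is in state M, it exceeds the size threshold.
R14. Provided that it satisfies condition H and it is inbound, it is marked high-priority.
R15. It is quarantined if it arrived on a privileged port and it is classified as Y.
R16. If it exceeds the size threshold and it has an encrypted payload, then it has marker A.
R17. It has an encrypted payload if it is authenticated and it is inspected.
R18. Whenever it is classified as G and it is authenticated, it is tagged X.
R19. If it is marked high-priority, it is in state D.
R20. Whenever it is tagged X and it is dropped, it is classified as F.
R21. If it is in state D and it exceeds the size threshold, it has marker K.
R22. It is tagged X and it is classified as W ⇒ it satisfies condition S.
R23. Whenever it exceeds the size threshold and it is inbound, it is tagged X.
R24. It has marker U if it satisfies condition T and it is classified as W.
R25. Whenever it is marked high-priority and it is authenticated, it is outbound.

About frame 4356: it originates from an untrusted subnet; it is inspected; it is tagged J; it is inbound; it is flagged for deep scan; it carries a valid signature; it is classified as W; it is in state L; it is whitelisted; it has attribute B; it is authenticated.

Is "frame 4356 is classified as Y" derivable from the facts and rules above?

Yes

By R4 (it is tagged J): it exceeds the size threshold.
By R17 (it is authenticated, it is inspected): it has an encrypted payload.
By R23 (it exceeds the size threshold, it is inbound): it is tagged X.
By R22 (it is tagged X, it is classified as W): it satisfies condition S.
By R5 (it satisfies condition S, it is inspected, it is authenticated): it is marked high-priority.
By R19 (it is marked high-priority): it is in state D.
By R9 (it is in state D, it has an encrypted payload): it is classified as Y.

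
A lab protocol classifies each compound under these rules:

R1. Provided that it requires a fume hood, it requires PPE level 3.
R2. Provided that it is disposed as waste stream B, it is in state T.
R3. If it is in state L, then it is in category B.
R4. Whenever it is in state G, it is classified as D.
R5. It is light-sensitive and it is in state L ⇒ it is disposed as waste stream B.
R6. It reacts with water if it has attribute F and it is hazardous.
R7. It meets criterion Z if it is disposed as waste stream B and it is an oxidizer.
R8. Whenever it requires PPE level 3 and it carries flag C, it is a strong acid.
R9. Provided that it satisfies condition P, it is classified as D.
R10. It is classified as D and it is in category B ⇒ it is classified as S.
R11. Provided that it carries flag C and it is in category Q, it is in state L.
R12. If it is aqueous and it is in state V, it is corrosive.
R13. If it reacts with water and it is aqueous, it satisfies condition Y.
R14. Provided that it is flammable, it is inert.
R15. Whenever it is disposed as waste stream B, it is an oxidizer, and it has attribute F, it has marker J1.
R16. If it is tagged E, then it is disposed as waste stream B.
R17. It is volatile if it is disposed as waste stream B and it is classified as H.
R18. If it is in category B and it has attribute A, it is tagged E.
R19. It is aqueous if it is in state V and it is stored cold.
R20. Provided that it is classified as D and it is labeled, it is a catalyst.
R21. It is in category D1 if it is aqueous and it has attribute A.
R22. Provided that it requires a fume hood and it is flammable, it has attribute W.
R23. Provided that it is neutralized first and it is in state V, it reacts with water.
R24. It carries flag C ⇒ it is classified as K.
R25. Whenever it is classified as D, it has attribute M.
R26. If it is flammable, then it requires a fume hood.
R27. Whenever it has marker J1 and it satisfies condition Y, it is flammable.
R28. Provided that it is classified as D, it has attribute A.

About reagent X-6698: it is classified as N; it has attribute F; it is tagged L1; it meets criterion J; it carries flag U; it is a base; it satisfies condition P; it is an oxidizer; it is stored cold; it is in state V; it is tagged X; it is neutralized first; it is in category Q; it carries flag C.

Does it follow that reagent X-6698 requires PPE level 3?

Yes

By R9 (it satisfies condition P): it is classified as D.
By R11 (it carries flag C, it is in category Q): it is in state L.
By R19 (it is in state V, it is stored cold): it is aqueous.
By R23 (it is neutralized first, it is in state V): it reacts with water.
By R28 (it is classified as D): it has attribute A.
By R3 (it is in state L): it is in category B.
By R13 (it reacts with water, it is aqueous): it satisfies condition Y.
By R18 (it is in category B, it has attribute A): it is tagged E.
By R16 (it is tagged E): it is disposed as waste stream B.
By R15 (it is disposed as waste stream B, it is an oxidizer, it has attribute F): it has marker J1.
By R27 (it has marker J1, it satisfies condition Y): it is flammable.
By R26 (it is flammable): it requires a fume hood.
By R1 (it requires a fume hood): it requires PPE level 3.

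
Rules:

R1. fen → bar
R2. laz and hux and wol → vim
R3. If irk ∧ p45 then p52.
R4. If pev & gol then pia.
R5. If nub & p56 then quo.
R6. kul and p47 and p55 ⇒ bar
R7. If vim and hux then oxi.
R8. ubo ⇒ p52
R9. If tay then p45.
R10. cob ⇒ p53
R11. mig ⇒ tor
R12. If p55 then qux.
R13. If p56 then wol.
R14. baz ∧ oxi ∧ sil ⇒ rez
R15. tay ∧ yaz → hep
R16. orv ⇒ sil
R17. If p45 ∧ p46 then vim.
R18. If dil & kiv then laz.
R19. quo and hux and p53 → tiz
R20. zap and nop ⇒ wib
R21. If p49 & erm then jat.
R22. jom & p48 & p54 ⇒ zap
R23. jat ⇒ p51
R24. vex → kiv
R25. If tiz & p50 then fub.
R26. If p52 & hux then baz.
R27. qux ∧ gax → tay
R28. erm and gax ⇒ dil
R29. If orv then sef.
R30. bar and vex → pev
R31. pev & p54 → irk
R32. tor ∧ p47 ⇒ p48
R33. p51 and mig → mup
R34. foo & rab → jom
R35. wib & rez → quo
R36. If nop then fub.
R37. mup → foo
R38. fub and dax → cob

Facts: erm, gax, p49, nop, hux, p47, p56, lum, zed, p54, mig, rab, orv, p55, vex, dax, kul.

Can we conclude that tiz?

bar  (by R6: kul, p47, p55)
tor  (by R11: mig)
qux  (by R12: p55)
wol  (by R13: p56)
sil  (by R16: orv)
jat  (by R21: p49, erm)
p51  (by R23: jat)
kiv  (by R24: vex)
tay  (by R27: qux, gax)
dil  (by R28: erm, gax)
pev  (by R30: bar, vex)
irk  (by R31: pev, p54)
p48  (by R32: tor, p47)
mup  (by R33: p51, mig)
fub  (by R36: nop)
foo  (by R37: mup)
cob  (by R38: fub, dax)
p45  (by R9: tay)
p53  (by R10: cob)
laz  (by R18: dil, kiv)
jom  (by R34: foo, rab)
vim  (by R2: laz, hux, wol)
p52  (by R3: irk, p45)
oxi  (by R7: vim, hux)
zap  (by R22: jom, p48, p54)
baz  (by R26: p52, hux)
rez  (by R14: baz, oxi, sil)
wib  (by R20: zap, nop)
quo  (by R35: wib, rez)
tiz  (by R19: quo, hux, p53)

Yes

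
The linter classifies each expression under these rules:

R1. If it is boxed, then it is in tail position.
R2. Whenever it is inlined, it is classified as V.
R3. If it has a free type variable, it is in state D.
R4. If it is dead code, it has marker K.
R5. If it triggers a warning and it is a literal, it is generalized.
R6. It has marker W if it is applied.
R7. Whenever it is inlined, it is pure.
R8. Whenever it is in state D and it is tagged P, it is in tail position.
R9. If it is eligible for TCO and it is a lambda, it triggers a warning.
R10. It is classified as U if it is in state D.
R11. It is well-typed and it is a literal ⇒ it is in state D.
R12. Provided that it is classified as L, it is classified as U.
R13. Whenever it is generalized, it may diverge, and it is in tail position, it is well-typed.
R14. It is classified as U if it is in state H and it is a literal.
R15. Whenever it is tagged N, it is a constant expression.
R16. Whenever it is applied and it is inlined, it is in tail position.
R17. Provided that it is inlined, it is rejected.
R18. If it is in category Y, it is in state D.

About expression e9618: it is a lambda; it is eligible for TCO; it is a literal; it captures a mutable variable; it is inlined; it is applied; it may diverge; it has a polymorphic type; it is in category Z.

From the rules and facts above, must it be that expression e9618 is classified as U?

By R9 (it is eligible for TCO, it is a lambda): it triggers a warning.
By R16 (it is applied, it is inlined): it is in tail position.
By R5 (it triggers a warning, it is a literal): it is generalized.
By R13 (it is generalized, it may diverge, it is in tail position): it is well-typed.
By R11 (it is well-typed, it is a literal): it is in state D.
By R10 (it is in state D): it is classified as U.

Yes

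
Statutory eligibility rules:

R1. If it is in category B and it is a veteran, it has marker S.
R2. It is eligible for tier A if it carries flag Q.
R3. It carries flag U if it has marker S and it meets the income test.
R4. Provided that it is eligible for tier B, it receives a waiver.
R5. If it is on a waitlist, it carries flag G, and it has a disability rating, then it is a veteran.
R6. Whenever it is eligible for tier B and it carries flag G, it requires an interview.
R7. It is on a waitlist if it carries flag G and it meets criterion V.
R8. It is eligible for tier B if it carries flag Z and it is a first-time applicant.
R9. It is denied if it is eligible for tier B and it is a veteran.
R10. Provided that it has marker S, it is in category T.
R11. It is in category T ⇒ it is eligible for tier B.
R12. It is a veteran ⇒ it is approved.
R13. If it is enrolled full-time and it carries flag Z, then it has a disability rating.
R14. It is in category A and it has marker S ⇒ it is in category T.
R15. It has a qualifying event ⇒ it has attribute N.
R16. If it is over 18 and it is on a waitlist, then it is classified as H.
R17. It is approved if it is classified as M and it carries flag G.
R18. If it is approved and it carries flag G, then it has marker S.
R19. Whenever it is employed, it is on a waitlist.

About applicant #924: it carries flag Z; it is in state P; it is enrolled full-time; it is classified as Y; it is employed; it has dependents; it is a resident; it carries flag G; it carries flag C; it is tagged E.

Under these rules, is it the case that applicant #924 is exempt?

No

Forward chaining from the given facts derives: has a disability rating, is on a waitlist, is a veteran, is approved, has marker S, is in category T, is eligible for tier B, receives a waiver, requires an interview, is denied.
No rule has "it is exempt" as its conclusion, and it is not among the given facts.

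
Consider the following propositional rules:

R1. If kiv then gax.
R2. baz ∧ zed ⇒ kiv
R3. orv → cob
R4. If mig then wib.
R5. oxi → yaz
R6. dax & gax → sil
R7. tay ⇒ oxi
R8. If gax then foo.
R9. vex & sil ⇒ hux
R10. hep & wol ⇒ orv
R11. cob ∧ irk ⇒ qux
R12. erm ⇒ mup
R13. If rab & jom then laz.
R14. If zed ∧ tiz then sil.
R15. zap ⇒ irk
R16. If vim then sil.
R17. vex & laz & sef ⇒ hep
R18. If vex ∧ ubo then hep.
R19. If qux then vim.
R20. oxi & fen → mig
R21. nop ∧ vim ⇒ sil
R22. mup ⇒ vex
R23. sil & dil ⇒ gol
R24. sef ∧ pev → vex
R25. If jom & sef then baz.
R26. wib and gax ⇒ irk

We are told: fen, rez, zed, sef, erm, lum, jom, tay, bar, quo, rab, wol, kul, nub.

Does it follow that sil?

Yes

oxi  (by R7: tay)
mup  (by R12: erm)
laz  (by R13: rab, jom)
mig  (by R20: oxi, fen)
vex  (by R22: mup)
baz  (by R25: jom, sef)
kiv  (by R2: baz, zed)
wib  (by R4: mig)
hep  (by R17: vex, laz, sef)
gax  (by R1: kiv)
orv  (by R10: hep, wol)
irk  (by R26: wib, gax)
cob  (by R3: orv)
qux  (by R11: cob, irk)
vim  (by R19: qux)
sil  (by R16: vim)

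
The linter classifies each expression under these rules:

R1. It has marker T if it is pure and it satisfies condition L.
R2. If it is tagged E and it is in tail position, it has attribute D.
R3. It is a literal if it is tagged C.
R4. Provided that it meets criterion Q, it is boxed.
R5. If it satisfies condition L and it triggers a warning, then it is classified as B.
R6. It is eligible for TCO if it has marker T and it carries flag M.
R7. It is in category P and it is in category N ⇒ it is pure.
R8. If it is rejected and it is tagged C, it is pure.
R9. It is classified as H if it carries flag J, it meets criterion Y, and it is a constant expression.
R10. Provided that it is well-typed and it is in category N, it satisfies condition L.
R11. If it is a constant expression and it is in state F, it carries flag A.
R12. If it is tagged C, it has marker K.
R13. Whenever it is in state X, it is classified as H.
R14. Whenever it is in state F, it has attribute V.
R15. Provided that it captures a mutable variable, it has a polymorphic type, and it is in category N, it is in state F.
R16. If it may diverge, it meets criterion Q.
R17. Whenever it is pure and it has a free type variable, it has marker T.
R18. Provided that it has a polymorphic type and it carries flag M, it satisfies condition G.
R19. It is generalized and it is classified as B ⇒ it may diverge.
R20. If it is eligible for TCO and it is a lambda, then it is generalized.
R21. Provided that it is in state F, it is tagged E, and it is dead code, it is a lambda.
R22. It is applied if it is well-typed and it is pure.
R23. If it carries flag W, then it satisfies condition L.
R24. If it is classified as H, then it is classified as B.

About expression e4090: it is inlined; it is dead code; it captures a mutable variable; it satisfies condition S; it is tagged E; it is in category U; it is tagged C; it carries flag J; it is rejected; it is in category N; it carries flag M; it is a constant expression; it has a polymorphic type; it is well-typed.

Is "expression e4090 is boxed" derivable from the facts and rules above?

Forward chaining from the given facts derives: is a literal, is pure, satisfies condition L, has marker K, is in state F, satisfies condition G, is a lambda, is applied, has marker T, is eligible for TCO, carries flag A, has attribute V, is generalized.
The only rule concluding "it is boxed" is R4, which needs "it meets criterion Q"; that is never established.

No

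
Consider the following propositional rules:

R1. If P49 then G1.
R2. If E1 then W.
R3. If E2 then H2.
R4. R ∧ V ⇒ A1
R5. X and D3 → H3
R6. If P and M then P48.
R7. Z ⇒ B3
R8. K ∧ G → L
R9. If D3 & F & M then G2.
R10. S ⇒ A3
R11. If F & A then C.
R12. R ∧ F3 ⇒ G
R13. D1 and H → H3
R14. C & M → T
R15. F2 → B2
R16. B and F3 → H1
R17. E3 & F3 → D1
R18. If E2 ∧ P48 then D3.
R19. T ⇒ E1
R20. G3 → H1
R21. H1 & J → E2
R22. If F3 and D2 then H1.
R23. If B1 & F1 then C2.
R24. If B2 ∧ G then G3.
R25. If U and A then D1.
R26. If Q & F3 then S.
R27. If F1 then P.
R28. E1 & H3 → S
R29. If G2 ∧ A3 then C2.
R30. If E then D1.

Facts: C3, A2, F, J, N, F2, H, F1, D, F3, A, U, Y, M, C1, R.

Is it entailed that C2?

Yes

C  (by R11: F, A)
G  (by R12: R, F3)
T  (by R14: C, M)
B2  (by R15: F2)
E1  (by R19: T)
G3  (by R24: B2, G)
D1  (by R25: U, A)
P  (by R27: F1)
P48  (by R6: P, M)
H3  (by R13: D1, H)
H1  (by R20: G3)
E2  (by R21: H1, J)
S  (by R28: E1, H3)
A3  (by R10: S)
D3  (by R18: E2, P48)
G2  (by R9: D3, F, M)
C2  (by R29: G2, A3)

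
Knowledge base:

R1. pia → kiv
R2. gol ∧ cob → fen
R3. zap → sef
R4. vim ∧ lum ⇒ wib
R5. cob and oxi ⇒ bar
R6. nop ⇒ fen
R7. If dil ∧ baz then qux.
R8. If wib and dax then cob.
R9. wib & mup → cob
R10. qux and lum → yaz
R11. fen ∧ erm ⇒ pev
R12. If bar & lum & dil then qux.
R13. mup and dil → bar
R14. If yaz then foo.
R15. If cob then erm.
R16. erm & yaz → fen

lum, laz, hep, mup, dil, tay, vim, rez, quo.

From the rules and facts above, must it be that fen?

Yes

wib  (by R4: vim, lum)
cob  (by R9: wib, mup)
bar  (by R13: mup, dil)
erm  (by R15: cob)
qux  (by R12: bar, lum, dil)
yaz  (by R10: qux, lum)
fen  (by R16: erm, yaz)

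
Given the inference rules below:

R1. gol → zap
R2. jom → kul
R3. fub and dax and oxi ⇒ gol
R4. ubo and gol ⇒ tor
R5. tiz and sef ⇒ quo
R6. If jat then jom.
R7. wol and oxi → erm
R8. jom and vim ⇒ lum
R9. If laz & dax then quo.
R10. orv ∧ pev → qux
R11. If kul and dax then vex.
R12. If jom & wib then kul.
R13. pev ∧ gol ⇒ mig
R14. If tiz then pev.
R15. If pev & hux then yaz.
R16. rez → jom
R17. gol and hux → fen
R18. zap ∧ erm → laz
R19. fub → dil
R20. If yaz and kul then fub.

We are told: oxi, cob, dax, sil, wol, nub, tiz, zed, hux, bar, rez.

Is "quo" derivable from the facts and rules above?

erm  (by R7: wol, oxi)
pev  (by R14: tiz)
yaz  (by R15: pev, hux)
jom  (by R16: rez)
kul  (by R2: jom)
fub  (by R20: yaz, kul)
gol  (by R3: fub, dax, oxi)
zap  (by R1: gol)
laz  (by R18: zap, erm)
quo  (by R9: laz, dax)

Yes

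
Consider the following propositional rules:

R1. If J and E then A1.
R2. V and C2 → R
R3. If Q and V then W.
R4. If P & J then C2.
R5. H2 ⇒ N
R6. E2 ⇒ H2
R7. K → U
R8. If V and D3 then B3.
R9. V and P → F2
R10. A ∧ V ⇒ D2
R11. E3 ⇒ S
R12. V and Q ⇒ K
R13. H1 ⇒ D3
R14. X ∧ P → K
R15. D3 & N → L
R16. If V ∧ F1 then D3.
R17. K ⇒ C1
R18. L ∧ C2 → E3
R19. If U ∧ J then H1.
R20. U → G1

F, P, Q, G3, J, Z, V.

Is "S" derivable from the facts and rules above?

Forward chaining from the given facts derives: W, C2, F2, K, C1, R, U, H1, G1, D3, B3.
The only rule concluding S is R11, which needs E3; that is never established.

No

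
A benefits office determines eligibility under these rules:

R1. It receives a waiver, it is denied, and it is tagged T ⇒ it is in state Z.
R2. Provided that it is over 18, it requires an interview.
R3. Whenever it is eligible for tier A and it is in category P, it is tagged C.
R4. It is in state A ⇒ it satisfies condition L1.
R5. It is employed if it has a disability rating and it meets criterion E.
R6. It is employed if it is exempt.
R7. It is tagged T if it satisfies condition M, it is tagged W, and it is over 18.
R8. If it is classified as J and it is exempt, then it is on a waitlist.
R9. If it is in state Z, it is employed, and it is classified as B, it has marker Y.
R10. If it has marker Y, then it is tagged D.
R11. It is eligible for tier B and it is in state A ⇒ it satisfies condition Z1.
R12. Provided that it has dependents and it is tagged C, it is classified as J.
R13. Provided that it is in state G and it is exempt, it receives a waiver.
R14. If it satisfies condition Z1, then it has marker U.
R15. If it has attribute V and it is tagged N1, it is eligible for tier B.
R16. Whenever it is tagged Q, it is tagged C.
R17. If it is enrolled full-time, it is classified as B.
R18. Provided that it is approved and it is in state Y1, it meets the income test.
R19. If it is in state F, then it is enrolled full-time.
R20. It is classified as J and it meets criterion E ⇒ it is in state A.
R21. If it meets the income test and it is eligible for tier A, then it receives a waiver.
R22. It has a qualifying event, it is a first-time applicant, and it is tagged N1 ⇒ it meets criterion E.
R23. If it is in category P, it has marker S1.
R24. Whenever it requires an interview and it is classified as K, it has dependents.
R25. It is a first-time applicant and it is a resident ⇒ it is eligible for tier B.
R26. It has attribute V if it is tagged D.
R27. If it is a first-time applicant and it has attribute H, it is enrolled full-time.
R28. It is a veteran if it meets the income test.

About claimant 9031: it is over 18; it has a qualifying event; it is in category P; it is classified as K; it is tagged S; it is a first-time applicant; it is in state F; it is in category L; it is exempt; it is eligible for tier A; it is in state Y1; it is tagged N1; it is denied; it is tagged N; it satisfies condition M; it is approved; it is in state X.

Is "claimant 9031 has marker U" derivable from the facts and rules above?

No

Forward chaining from the given facts derives: requires an interview, is tagged C, is employed, meets the income test, is enrolled full-time, receives a waiver, meets criterion E, has marker S1, has dependents, is a veteran, is classified as J, is classified as B, is in state A, satisfies condition L1, is on a waitlist.
The only rule concluding "it has marker U" is R14, which needs "it satisfies condition Z1"; that is never established.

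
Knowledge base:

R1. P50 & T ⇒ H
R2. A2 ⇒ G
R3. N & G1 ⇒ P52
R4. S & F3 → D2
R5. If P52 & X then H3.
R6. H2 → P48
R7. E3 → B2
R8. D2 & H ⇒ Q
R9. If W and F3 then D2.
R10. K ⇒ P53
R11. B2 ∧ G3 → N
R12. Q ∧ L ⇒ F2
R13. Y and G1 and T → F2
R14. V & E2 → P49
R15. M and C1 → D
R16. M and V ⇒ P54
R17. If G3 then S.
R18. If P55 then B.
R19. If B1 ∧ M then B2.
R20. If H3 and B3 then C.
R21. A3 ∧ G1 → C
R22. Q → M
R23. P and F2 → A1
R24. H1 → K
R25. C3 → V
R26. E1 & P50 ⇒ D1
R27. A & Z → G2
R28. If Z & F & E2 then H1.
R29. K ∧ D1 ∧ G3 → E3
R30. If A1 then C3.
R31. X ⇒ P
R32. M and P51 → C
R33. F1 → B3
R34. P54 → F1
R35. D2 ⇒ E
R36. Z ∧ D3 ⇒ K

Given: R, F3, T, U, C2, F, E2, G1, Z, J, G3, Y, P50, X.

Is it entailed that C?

No

Forward chaining from the given facts derives: H, F2, S, H1, P, D2, Q, M, A1, K, C3, E, P53, V, P49, P54, F1, B3.
Rules concluding C: R20 needs H3; R21 needs A3; R32 needs P51 — none of these are established.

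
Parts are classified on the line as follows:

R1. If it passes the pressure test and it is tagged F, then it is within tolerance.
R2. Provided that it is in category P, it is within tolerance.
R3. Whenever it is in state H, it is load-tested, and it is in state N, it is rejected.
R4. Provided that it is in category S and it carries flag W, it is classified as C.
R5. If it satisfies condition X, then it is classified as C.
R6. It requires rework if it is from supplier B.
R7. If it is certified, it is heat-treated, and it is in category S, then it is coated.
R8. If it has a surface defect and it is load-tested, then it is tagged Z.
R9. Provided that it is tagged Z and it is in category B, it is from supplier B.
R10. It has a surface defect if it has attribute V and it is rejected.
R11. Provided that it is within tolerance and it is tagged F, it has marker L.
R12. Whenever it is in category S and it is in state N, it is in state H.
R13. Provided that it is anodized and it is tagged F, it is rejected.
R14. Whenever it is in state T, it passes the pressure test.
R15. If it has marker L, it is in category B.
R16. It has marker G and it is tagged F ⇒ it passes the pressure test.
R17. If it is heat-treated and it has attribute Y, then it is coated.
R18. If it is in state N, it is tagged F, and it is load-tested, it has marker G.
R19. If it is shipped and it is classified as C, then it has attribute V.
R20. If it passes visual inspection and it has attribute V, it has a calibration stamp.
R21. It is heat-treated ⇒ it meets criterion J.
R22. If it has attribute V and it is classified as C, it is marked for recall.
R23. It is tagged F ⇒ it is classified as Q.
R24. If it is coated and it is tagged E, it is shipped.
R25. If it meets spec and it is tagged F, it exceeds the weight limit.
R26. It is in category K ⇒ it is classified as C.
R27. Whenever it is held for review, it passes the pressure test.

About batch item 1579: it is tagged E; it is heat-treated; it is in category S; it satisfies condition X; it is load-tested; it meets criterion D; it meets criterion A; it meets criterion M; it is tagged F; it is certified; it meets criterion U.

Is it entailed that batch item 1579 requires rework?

No

Forward chaining from the given facts derives: is classified as C, is coated, meets criterion J, is classified as Q, is shipped, has attribute V, is marked for recall.
The only rule concluding "it requires rework" is R6, which needs "it is from supplier B"; that is never established.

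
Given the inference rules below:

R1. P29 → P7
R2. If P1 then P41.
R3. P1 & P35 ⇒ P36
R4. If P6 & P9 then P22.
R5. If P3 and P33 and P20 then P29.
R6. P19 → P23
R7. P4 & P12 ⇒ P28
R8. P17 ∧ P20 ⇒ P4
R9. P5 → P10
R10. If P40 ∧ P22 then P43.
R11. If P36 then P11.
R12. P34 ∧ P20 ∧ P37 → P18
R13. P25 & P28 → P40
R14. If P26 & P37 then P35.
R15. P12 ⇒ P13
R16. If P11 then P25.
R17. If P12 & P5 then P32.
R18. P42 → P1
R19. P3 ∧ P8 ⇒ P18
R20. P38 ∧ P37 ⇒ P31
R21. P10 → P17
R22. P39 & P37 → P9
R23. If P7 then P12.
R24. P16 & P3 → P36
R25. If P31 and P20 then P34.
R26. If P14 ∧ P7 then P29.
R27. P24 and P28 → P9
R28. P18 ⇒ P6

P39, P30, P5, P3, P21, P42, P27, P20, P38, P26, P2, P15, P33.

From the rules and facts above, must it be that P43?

Forward chaining from the given facts derives: P29, P10, P1, P17, P7, P41, P4, P12, P28, P13, P32.
The only rule concluding P43 is R10, which needs P40; that is never established.

No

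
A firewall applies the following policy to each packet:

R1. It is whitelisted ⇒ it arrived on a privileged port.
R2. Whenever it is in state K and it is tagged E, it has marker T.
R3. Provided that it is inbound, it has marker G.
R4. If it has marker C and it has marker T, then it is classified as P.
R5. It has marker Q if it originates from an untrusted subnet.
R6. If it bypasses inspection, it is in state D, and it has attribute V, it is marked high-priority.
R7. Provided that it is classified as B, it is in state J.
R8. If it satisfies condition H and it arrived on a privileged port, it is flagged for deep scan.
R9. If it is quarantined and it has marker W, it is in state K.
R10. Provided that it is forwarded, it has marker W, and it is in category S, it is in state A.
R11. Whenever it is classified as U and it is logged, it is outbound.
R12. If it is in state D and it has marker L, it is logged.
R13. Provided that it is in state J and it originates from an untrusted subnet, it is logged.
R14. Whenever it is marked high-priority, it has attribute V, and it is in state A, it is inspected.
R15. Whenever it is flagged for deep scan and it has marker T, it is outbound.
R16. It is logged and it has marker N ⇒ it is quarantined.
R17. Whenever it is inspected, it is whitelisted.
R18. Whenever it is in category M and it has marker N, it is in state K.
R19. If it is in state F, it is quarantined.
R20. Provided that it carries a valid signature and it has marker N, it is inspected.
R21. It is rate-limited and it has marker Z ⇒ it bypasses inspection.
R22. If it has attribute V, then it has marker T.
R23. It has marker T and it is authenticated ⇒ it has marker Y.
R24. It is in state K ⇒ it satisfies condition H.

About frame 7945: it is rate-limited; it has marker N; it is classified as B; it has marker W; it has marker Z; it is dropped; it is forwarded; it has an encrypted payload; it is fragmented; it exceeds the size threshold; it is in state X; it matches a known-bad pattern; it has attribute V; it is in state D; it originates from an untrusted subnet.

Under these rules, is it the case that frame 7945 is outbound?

Forward chaining from the given facts derives: has marker Q, is in state J, is logged, is quarantined, bypasses inspection, has marker T, is marked high-priority, is in state K, satisfies condition H.
Rules concluding "it is outbound": R11 needs "it is classified as U"; R15 needs "it is flagged for deep scan" — none of these are established.

No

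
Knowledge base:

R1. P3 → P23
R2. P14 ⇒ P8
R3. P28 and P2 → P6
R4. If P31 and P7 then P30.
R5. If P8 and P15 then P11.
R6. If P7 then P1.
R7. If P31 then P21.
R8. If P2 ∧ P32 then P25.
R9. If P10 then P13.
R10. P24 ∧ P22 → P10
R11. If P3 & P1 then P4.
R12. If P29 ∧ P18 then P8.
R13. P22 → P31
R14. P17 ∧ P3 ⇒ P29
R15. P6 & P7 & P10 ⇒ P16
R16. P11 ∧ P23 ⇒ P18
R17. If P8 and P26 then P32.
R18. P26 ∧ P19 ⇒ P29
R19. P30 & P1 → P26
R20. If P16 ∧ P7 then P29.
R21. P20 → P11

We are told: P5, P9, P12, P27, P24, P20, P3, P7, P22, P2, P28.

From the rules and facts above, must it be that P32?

P23  (by R1: P3)
P6  (by R3: P28, P2)
P1  (by R6: P7)
P10  (by R10: P24, P22)
P31  (by R13: P22)
P16  (by R15: P6, P7, P10)
P29  (by R20: P16, P7)
P11  (by R21: P20)
P30  (by R4: P31, P7)
P18  (by R16: P11, P23)
P26  (by R19: P30, P1)
P8  (by R12: P29, P18)
P32  (by R17: P8, P26)

Yes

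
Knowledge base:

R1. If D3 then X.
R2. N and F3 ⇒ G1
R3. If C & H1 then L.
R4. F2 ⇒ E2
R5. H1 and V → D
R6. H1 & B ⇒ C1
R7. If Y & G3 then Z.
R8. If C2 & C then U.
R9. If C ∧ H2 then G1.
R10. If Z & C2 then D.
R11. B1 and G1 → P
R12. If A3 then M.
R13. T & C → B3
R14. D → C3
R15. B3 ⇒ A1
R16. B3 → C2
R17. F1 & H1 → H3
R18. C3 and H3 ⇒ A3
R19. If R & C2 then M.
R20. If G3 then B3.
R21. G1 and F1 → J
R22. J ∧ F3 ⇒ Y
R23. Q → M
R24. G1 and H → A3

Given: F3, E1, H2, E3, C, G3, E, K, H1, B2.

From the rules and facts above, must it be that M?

Forward chaining from the given facts derives: L, G1, B3, A1, C2, U.
Rules concluding M: R12 needs A3; R19 needs R; R23 needs Q — none of these are established.

No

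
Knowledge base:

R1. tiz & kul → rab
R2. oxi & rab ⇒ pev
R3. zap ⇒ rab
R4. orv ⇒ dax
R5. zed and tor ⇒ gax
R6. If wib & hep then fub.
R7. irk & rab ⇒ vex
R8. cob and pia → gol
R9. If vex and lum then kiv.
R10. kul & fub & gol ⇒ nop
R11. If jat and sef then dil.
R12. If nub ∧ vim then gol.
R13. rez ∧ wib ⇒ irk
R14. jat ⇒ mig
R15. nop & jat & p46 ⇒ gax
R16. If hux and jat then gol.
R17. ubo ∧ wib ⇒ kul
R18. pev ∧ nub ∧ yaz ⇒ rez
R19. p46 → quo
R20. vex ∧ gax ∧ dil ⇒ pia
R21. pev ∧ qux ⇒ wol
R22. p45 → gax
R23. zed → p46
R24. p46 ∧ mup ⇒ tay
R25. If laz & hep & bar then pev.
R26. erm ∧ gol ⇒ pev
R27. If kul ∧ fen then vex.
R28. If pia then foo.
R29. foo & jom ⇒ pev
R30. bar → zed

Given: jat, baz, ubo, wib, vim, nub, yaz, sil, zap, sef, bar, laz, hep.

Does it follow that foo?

Yes

rab  (by R3: zap)
fub  (by R6: wib, hep)
dil  (by R11: jat, sef)
gol  (by R12: nub, vim)
kul  (by R17: ubo, wib)
pev  (by R25: laz, hep, bar)
zed  (by R30: bar)
nop  (by R10: kul, fub, gol)
rez  (by R18: pev, nub, yaz)
p46  (by R23: zed)
irk  (by R13: rez, wib)
gax  (by R15: nop, jat, p46)
vex  (by R7: irk, rab)
pia  (by R20: vex, gax, dil)
foo  (by R28: pia)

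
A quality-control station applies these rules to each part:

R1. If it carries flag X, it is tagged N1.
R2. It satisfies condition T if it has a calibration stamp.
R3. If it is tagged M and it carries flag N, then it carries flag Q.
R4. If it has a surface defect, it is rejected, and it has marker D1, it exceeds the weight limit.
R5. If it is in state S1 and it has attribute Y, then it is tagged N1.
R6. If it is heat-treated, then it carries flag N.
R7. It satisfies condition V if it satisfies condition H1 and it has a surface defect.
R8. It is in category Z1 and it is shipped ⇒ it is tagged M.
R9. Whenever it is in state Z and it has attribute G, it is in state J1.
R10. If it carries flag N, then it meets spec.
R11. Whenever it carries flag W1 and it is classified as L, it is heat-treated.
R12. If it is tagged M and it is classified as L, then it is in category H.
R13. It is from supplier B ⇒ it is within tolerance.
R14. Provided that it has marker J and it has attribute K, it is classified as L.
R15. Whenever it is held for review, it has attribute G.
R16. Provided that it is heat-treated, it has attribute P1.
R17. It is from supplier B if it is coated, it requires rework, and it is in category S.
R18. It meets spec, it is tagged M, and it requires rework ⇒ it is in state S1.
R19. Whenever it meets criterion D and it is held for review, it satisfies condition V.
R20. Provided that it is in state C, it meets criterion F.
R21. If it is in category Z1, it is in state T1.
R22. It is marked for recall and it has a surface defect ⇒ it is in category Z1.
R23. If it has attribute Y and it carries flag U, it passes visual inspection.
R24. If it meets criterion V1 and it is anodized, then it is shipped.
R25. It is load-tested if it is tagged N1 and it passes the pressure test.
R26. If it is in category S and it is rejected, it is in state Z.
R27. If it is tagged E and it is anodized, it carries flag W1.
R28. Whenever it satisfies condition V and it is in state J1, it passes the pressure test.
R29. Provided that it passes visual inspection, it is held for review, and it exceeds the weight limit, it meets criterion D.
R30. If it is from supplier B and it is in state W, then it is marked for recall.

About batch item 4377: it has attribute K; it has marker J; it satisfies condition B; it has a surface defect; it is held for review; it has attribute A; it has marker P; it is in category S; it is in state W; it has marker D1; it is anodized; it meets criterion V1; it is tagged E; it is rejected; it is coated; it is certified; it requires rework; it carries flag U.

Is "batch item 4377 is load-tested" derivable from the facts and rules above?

No

Forward chaining from the given facts derives: exceeds the weight limit, is classified as L, has attribute G, is from supplier B, is shipped, is in state Z, carries flag W1, is marked for recall, is in state J1, is heat-treated, is within tolerance, has attribute P1, is in category Z1, carries flag N, is tagged M, meets spec, is in category H, is in state S1, is in state T1, carries flag Q.
The only rule concluding "it is load-tested" is R25, which needs "it is tagged N1"; that is never established.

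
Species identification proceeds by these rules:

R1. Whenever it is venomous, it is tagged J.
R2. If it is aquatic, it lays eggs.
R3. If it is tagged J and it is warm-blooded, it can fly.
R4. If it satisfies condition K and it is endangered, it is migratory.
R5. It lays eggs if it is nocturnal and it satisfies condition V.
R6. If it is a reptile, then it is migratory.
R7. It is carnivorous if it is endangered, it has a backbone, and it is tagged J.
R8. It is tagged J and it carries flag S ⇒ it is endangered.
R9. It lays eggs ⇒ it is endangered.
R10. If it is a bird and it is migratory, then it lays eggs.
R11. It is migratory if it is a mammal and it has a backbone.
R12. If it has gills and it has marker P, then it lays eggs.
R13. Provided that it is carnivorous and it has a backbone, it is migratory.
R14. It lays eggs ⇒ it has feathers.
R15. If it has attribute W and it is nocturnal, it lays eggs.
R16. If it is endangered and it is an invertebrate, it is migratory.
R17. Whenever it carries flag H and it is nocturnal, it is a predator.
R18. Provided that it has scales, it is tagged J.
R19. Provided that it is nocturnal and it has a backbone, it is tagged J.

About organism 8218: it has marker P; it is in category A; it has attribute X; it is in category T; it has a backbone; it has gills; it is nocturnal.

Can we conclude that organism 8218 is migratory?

By R12 (it has gills, it has marker P): it lays eggs.
By R19 (it is nocturnal, it has a backbone): it is tagged J.
By R9 (it lays eggs): it is endangered.
By R7 (it is endangered, it has a backbone, it is tagged J): it is carnivorous.
By R13 (it is carnivorous, it has a backbone): it is migratory.

Yes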